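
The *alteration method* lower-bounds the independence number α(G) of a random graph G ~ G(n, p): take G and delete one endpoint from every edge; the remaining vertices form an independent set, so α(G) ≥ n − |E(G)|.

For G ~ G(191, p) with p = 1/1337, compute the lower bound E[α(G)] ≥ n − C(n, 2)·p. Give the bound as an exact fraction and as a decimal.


E[|E(G)|] = C(191, 2)·p = 18145 · (1/1337) = 95/7.
E[α(G)] ≥ n − E[|E(G)|] = 191 − 95/7 = 1242/7.
Numerically: ≈ 177.428571.
(This is only a lower bound; the true E[α(G)] may be larger.)

E[α(G)] ≥ 1242/7 ≈ 177.428571.


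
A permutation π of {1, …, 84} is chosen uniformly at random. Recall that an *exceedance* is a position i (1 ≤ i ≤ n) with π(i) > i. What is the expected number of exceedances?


Write X = Σ_{i=1}^{84} X_i, where X_i = 1_{π(i) > i}.
For each fixed i, π(i) is uniform over {1, …, 84} (marginal of a uniform permutation), so P[π(i) > i] = (n − i)/n. Summing: Σ_{i=1}^{84} (n − i)/n = (0 + 1 + … + 83)/84 = 84(84 − 1)/(2·84) = (84 − 1)/2.
Hence E[X] = Σ_{i=1}^{84} (84 − i)/84 = 83/2 ≈ 41.50000.

E[X] = 83/2 = 41.50000.


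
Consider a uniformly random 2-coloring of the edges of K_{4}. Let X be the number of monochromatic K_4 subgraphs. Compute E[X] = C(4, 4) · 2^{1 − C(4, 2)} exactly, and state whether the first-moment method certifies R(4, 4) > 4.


E[X] = C(4, 4) · 2^{1 − 6} = 1 · 2^{−5} = 1/32.
As a reduced fraction: E[X] = 1/32 ≈ 0.031250.
Is E[X] < 1? YES.
Since E[X] < 1, there exists a 2-coloring of K_{4} with no monochromatic K_4; hence R(4, 4) > 4.

E[X] = 1/32 ≈ 0.031250; E[X] < 1, so R(4, 4) > 4.


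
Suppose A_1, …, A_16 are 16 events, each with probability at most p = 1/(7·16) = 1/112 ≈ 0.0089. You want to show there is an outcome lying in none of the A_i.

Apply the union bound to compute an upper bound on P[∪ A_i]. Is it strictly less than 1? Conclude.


Union bound: P[∪_{i=1}^{16} A_i] ≤ Σ_i P[A_i] ≤ 16·p = 16·(1/112) = 1/7.
Numerically: 1/7 ≈ 0.1429.
Is 1/7 < 1? YES.
Since P[∪ A_i] ≤ 1/7 < 1, the complement has P[∩ A_i^c] ≥ 1 − 1/7 = 6/7 > 0, so some outcome avoids every A_i.

16·p = 1/7 ≈ 0.1429; existence CERTIFIED by the union bound.


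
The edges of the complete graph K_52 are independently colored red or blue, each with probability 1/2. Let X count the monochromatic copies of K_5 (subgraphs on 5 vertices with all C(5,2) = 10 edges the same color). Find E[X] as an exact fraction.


Let X = Σ_S X_S over the C(52, 5) = 2598960 subsets S of size 5, where X_S = 1 if the K_5 on S is monochromatic.
For a fixed S, the K_5 on S has C(5, 2) = 10 edges. P[all 10 edges red] = (1/2)^10, and likewise for blue, so P[monochromatic] = 2·(1/2)^10 = 2^{1 − 10} = 1/512.
Summing: E[X] = C(52, 5) · 2^{1 − 10} = 2598960 · 1/512 = 162435/32.
Numerically: E[X] ≈ 5076.0938.

E[X] = C(52,5)·2^(1−C(5,2)) = 162435/32 ≈ 5076.0938.


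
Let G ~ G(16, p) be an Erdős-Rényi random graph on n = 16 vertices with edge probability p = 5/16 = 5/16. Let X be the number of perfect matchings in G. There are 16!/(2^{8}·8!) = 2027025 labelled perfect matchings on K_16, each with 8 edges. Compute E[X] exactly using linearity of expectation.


K_16 has 16!/(2^{8}·8!) = 2027025 labelled perfect matchings.
For each such perfect matching H, let X_H = 1 if all 8 edges of H are present in G. Then P[X_H = 1] = p^{8} = (5/16)^{8} = 390625/4294967296.
By linearity: E[X] = Σ_H E[X_H] = 2027025 · p^{8} = 2027025 · 390625/4294967296 = 791806640625/4294967296.
Numerically: E[X] ≈ 184.

E[X] = 2027025 · (5/16)^{8} = 791806640625/4294967296 ≈ 184.


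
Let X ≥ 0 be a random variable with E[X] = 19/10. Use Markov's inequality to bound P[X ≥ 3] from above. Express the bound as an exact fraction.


μ = E[X] = 19/10, a = 3.
Markov: P[X ≥ 3] ≤ μ/a = (19/10)/3 = 19/30.
Numerically: ≈ 0.633.
(Since a = 3 > μ = 1.900, the bound 19/30 is < 1 and informative.)

P[X ≥ 3] ≤ 19/30 ≈ 0.633.


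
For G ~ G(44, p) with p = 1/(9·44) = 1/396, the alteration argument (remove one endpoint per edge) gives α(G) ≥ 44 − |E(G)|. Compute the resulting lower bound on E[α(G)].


E[|E(G)|] = C(44, 2)·p = 946 · (1/396) = 43/18.
E[α(G)] ≥ n − E[|E(G)|] = 44 − 43/18 = 749/18.
Numerically: ≈ 41.611.
(This is only a lower bound; the true E[α(G)] may be larger.)

E[α(G)] ≥ 749/18 ≈ 41.611.


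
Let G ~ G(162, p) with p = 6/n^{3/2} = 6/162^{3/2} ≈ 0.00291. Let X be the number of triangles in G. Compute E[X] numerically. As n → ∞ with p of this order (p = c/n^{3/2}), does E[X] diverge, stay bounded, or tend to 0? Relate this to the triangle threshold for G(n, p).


Number of potential triangles: C(162, 3) = 695520.
Each occurs with probability p³ ≈ (0.00291)³ ≈ 2.463974e-08.
By linearity: E[X] = C(162, 3)·p³ ≈ 695520 · 2.463974e-08 ≈ 0.0171.
Since α = 3/2 > 1, p = c/n^{3/2} = o(1/n) is below the triangle threshold p ~ 1/n. Asymptotically E[X] ~ (c³/6)·n^{3(1−α)} = (6³/6)·n^{-1.5} → 0, so by Markov's inequality G has no triangles w.h.p.

E[X] ≈ 0.0171; in regime p = Θ(1/n^{3/2}) E[X] tends to 0 (below the triangle threshold p ~ 1/n).


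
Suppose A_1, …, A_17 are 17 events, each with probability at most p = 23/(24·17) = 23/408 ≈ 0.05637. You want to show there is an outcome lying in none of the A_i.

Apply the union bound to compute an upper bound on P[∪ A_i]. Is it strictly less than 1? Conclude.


Union bound: P[∪_{i=1}^{17} A_i] ≤ Σ_i P[A_i] ≤ 17·p = 17·(23/408) = 23/24.
Numerically: 23/24 ≈ 0.95833.
Is 23/24 < 1? YES.
Since P[∪ A_i] ≤ 23/24 < 1, the complement has P[∩ A_i^c] ≥ 1 − 23/24 = 1/24 > 0, so some outcome avoids every A_i.

17·p = 23/24 ≈ 0.95833; existence CERTIFIED by the union bound.


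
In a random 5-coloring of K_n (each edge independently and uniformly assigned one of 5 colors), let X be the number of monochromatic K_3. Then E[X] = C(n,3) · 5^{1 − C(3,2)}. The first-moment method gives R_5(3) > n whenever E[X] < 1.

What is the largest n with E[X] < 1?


We need C(n, 3) · 5^{1 − 3} < 1, i.e. C(n, 3) < 5^{3 − 1} = 25.
Check values of n near the boundary:
  n = 3: C(3, 3) = 1; 1 < 25? YES
  n = 4: C(4, 3) = 4; 4 < 25? YES
  n = 5: C(5, 3) = 10; 10 < 25? YES
  n = 6: C(6, 3) = 20; 20 < 25? YES
  n = 7: C(7, 3) = 35; 35 < 25? NO
  n = 8: C(8, 3) = 56; 56 < 25? NO
  n = 9: C(9, 3) = 84; 84 < 25? NO
The largest n with C(n, 3) < 25 is n = 6 (where E[X] = 4/5 ≈ 0.8000). Hence R_5(3) > 6, i.e. R_5(3) ≥ 7.

Largest n = 6; hence R_5(3) > 6.


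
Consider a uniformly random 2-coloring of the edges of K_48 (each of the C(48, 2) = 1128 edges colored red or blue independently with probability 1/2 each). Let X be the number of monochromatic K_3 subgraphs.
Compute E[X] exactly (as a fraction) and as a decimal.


Let X = Σ_S X_S over the C(48, 3) = 17296 subsets S of size 3, where X_S = 1 if the K_3 on S is monochromatic.
For a fixed S, the K_3 on S has C(3, 2) = 3 edges. P[all 3 edges red] = (1/2)^3, and likewise for blue, so P[monochromatic] = 2·(1/2)^3 = 2^{1 − 3} = 1/4.
Summing: E[X] = C(48, 3) · 2^{1 − 3} = 17296 · 1/4 = 4324.
Numerically: E[X] ≈ 4324.0000.

E[X] = C(48,3)·2^(1−C(3,2)) = 4324 ≈ 4324.0000.


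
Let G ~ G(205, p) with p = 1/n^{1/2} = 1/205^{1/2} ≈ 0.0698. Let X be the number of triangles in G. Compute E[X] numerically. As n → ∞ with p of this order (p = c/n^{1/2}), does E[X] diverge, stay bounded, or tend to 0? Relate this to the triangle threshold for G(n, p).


Number of potential triangles: C(205, 3) = 1414910.
Each occurs with probability p³ ≈ (0.0698)³ ≈ 3.40698e-04.
By linearity: E[X] = C(205, 3)·p³ ≈ 1414910 · 3.40698e-04 ≈ 482.057.
Since α = 1/2 < 1, p = c/n^{1/2} ≫ 1/n is above the triangle threshold p ~ 1/n. Asymptotically E[X] ~ (c³/6)·n^{3(1−α)} = (1³/6)·n^{1.5} → ∞; triangles are abundant w.h.p.

E[X] ≈ 482.057; in regime p = Θ(1/n^{1/2}) E[X] diverges (above the triangle threshold p ~ 1/n).


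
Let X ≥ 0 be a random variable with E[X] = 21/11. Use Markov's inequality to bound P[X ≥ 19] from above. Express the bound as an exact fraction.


μ = E[X] = 21/11, a = 19.
Markov: P[X ≥ 19] ≤ μ/a = (21/11)/19 = 21/209.
Numerically: ≈ 0.1005.
(Since a = 19 > μ = 1.9091, the bound 21/209 is < 1 and informative.)

P[X ≥ 19] ≤ 21/209 ≈ 0.1005.


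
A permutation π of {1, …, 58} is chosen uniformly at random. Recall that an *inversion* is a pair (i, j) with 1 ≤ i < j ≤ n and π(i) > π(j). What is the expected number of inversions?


Write X = Σ X_I over the C(58, 2) = 1653 pairs i < j, with X_I the indicator of one inversion.
There are 1653 indicators.
For each fixed pair i < j, the values π(i) and π(j) are two distinct elements of {1, …, 58} in uniformly random order; by symmetry P[π(i) > π(j)] = 1/2.
By linearity: E[X] = 1653 · (1/2) = C(58, 2) · (1/2) = 1653/2 = 1653/2 ≈ 826.50000.

E[X] = 1653/2 = 826.50000.


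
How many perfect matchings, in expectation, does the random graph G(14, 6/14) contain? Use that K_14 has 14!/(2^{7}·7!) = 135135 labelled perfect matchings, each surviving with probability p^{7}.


K_14 has 14!/(2^{7}·7!) = 135135 labelled perfect matchings.
For each such perfect matching H, let X_H = 1 if all 7 edges of H are present in G. Then P[X_H = 1] = p^{7} = (3/7)^{7} = 2187/823543.
By linearity of expectation: E[X] = Σ_H E[X_H] = 135135 · p^{7} = 135135 · 2187/823543 = 42220035/117649.
Numerically: E[X] ≈ 359.

E[X] = 135135 · (3/7)^{7} = 42220035/117649 ≈ 359.


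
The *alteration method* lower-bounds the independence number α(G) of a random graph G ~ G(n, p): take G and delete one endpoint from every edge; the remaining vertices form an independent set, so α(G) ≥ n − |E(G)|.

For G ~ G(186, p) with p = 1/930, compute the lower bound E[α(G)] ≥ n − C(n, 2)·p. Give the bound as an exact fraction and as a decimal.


E[|E(G)|] = C(186, 2)·p = 17205 · (1/930) = 37/2.
E[α(G)] ≥ n − E[|E(G)|] = 186 − 37/2 = 335/2.
Numerically: ≈ 167.500000.
(This is only a lower bound; the true E[α(G)] may be larger.)

E[α(G)] ≥ 335/2 ≈ 167.500000.


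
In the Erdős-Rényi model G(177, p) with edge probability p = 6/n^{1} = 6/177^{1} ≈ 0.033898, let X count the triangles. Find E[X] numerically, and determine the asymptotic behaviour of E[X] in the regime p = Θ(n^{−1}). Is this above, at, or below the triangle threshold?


Number of potential triangles: C(177, 3) = 908600.
Each occurs with probability p³ ≈ (0.033898)³ ≈ 3.8952376e-05.
By linearity: E[X] = C(177, 3)·p³ ≈ 908600 · 3.8952376e-05 ≈ 35.39213.
Here α = 1, so p = 6/n is exactly at the triangle threshold p ~ 1/n. Asymptotically E[X] → c³/6 = 6³/6 = 36 ≈ 36.00000, a bounded constant. In this regime the triangle count is asymptotically Poisson(c³/6).

E[X] ≈ 35.39213; in regime p = Θ(1/n^{1}) E[X] stays bounded (at the triangle threshold p ~ 1/n).


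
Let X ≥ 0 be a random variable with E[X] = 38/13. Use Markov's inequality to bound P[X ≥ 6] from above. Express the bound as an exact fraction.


μ = E[X] = 38/13, a = 6.
Markov: P[X ≥ 6] ≤ μ/a = (38/13)/6 = 19/39.
Numerically: ≈ 0.48718.
(Since a = 6 > μ = 2.92308, the bound 19/39 is < 1 and informative.)

P[X ≥ 6] ≤ 19/39 ≈ 0.48718.


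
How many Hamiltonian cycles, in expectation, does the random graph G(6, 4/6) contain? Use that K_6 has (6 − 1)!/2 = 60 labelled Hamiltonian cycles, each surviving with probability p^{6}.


K_6 has (6 − 1)!/2 = 60 labelled Hamiltonian cycles.
For each such Hamiltonian cycle H, let X_H = 1 if all 6 edges of H are present in G. Then P[X_H = 1] = p^{6} = (2/3)^{6} = 64/729.
By linearity of expectation: E[X] = Σ_H E[X_H] = 60 · p^{6} = 60 · 64/729 = 1280/243.
Numerically: E[X] ≈ 5.267.

E[X] = 60 · (2/3)^{6} = 1280/243 ≈ 5.267.


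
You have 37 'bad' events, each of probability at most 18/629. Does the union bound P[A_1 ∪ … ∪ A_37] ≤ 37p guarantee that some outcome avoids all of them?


Union bound: P[∪_{i=1}^{37} A_i] ≤ Σ_i P[A_i] ≤ 37·p = 37·(18/629) = 18/17.
Numerically: 18/17 ≈ 1.058824.
Is 18/17 < 1? NO.
Since the bound 18/17 is ≥ 1, the union bound is uninformative here; it does NOT by itself certify existence.

37·p = 18/17 ≈ 1.058824; existence NOT certified by the union bound.


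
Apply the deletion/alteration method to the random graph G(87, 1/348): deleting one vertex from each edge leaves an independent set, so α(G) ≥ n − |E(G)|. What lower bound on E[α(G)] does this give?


E[|E(G)|] = C(87, 2)·p = 3741 · (1/348) = 43/4.
E[α(G)] ≥ n − E[|E(G)|] = 87 − 43/4 = 305/4.
Numerically: ≈ 76.250000.
(This is only a lower bound; the true E[α(G)] may be larger.)

E[α(G)] ≥ 305/4 ≈ 76.250000.


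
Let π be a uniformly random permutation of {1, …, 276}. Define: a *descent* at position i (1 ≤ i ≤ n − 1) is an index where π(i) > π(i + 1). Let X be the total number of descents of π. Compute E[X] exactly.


Write X = Σ X_I over i = 1, …, 275, with X_I the indicator of one descent.
There are 275 indicators.
For each fixed i, the pair (π(i), π(i+1)) is a uniformly random ordered pair of distinct values from {1, …, 276}; by symmetry P[π(i) > π(i+1)] = 1/2.
By linearity: E[X] = 275 · (1/2) = (276 − 1) · (1/2) = 275/2 ≈ 137.5000.

E[X] = 275/2 = 137.5000.


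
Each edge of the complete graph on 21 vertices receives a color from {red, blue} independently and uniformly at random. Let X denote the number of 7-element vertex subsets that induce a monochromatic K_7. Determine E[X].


Let X = Σ_S X_S over the C(21, 7) = 116280 subsets S of size 7, where X_S = 1 if the K_7 on S is monochromatic.
For a fixed S, the K_7 on S has C(7, 2) = 21 edges. P[all 21 edges red] = (1/2)^21, and likewise for blue, so P[monochromatic] = 2·(1/2)^21 = 2^{1 − 21} = 1/1048576.
By linearity of expectation: E[X] = C(21, 7) · 2^{1 − 21} = 116280 · 1/1048576 = 14535/131072.
Numerically: E[X] ≈ 0.11089.

E[X] = C(21,7)·2^(1−C(7,2)) = 14535/131072 ≈ 0.11089.


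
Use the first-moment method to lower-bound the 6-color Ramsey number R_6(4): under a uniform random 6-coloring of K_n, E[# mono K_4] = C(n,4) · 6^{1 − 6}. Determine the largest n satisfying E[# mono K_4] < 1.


We need C(n, 4) · 6^{1 − 6} < 1, i.e. C(n, 4) < 6^{6 − 1} = 7776.
Check values of n near the boundary:
  n = 18: C(18, 4) = 3060; 3060 < 7776? YES
  n = 19: C(19, 4) = 3876; 3876 < 7776? YES
  n = 20: C(20, 4) = 4845; 4845 < 7776? YES
  n = 21: C(21, 4) = 5985; 5985 < 7776? YES
  n = 22: C(22, 4) = 7315; 7315 < 7776? YES
  n = 23: C(23, 4) = 8855; 8855 < 7776? NO
  n = 24: C(24, 4) = 10626; 10626 < 7776? NO
  n = 25: C(25, 4) = 12650; 12650 < 7776? NO
The largest n with C(n, 4) < 7776 is n = 22 (where E[X] = 7315/7776 ≈ 0.940715). Hence R_6(4) > 22, i.e. R_6(4) ≥ 23.

Largest n = 22; hence R_6(4) > 22.


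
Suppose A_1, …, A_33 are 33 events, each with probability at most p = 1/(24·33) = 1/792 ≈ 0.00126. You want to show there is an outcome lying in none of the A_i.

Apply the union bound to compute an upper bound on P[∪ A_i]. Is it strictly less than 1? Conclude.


Union bound: P[∪_{i=1}^{33} A_i] ≤ Σ_i P[A_i] ≤ 33·p = 33·(1/792) = 1/24.
Numerically: 1/24 ≈ 0.04167.
Is 1/24 < 1? YES.
Since P[∪ A_i] ≤ 1/24 < 1, the complement has P[∩ A_i^c] ≥ 1 − 1/24 = 23/24 > 0, so some outcome avoids every A_i.

33·p = 1/24 ≈ 0.04167; existence CERTIFIED by the union bound.


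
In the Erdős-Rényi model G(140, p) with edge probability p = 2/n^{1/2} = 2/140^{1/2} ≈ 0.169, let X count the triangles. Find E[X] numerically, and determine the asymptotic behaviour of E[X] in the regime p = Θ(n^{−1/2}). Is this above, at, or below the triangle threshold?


Number of potential triangles: C(140, 3) = 447580.
Each occurs with probability p³ ≈ (0.169)³ ≈ 4.82945e-03.
By linearity: E[X] = C(140, 3)·p³ ≈ 447580 · 4.82945e-03 ≈ 2161.567.
Since α = 1/2 < 1, p = c/n^{1/2} ≫ 1/n is above the triangle threshold p ~ 1/n. Asymptotically E[X] ~ (c³/6)·n^{3(1−α)} = (2³/6)·n^{1.5} → ∞; triangles are abundant w.h.p.

E[X] ≈ 2161.567; in regime p = Θ(1/n^{1/2}) E[X] diverges (above the triangle threshold p ~ 1/n).


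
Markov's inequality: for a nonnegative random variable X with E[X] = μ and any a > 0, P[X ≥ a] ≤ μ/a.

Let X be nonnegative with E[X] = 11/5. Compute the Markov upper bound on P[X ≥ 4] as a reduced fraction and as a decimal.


μ = E[X] = 11/5, a = 4.
Markov: P[X ≥ 4] ≤ μ/a = (11/5)/4 = 11/20.
Numerically: ≈ 0.5500.
(Since a = 4 > μ = 2.2000, the bound 11/20 is < 1 and informative.)

P[X ≥ 4] ≤ 11/20 ≈ 0.5500.


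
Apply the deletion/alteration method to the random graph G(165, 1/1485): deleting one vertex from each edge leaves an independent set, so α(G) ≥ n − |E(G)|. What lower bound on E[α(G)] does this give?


E[|E(G)|] = C(165, 2)·p = 13530 · (1/1485) = 82/9.
E[α(G)] ≥ n − E[|E(G)|] = 165 − 82/9 = 1403/9.
Numerically: ≈ 155.8889.
(This is only a lower bound; the true E[α(G)] may be larger.)

E[α(G)] ≥ 1403/9 ≈ 155.8889.


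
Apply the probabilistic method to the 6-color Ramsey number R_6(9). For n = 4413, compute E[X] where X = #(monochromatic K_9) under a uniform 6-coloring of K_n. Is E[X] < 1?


E[X] = C(4413, 9) · 6^{1 − 36} = 1734990840325017881257917265 · 6^{−35} = 1734990840325017881257917265/1719070799748422591028658176.
As a reduced fraction: E[X] = 1734990840325017881257917265/1719070799748422591028658176 ≈ 1.0092608.
Is E[X] < 1? NO.
Since E[X] ≥ 1, the first-moment bound is inconclusive at n = 4413; it does NOT by itself certify R_6(9) > 4413.

E[X] = 1734990840325017881257917265/1719070799748422591028658176 ≈ 1.0092608; E[X] ≥ 1; first-moment method inconclusive here.


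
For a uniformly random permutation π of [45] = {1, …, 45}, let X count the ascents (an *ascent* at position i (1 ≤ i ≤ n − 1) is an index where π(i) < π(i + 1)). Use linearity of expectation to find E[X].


Write X = Σ X_I over i = 1, …, 44, with X_I the indicator of one ascent.
There are 44 indicators.
For each fixed i, the pair (π(i), π(i+1)) is a uniformly random ordered pair of distinct values from {1, …, 45}; by symmetry P[π(i) < π(i+1)] = 1/2.
By linearity: E[X] = 44 · (1/2) = (45 − 1) · (1/2) = 22 ≈ 22.00000.

E[X] = 22 = 22.00000.


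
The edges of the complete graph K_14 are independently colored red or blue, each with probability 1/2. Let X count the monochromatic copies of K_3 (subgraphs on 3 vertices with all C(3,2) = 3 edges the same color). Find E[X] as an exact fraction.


Let X = Σ_S X_S over the C(14, 3) = 364 subsets S of size 3, where X_S = 1 if the K_3 on S is monochromatic.
For a fixed S, the K_3 on S has C(3, 2) = 3 edges. P[all 3 edges red] = (1/2)^3, and likewise for blue, so P[monochromatic] = 2·(1/2)^3 = 2^{1 − 3} = 1/4.
Summing: E[X] = C(14, 3) · 2^{1 − 3} = 364 · 1/4 = 91.
Numerically: E[X] ≈ 91.0000.

E[X] = C(14,3)·2^(1−C(3,2)) = 91 ≈ 91.0000.


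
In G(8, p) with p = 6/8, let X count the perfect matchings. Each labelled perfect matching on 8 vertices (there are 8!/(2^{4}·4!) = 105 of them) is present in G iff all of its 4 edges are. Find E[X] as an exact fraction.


K_8 has 8!/(2^{4}·4!) = 105 labelled perfect matchings.
For each such perfect matching H, let X_H = 1 if all 4 edges of H are present in G. Then P[X_H = 1] = p^{4} = (3/4)^{4} = 81/256.
By linearity: E[X] = Σ_H E[X_H] = 105 · p^{4} = 105 · 81/256 = 8505/256.
Numerically: E[X] ≈ 33.2.

E[X] = 105 · (3/4)^{4} = 8505/256 ≈ 33.2.


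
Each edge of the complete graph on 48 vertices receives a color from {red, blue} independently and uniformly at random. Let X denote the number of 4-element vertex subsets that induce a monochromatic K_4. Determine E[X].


Let X = Σ_S X_S over the C(48, 4) = 194580 subsets S of size 4, where X_S = 1 if the K_4 on S is monochromatic.
For a fixed S, the K_4 on S has C(4, 2) = 6 edges. P[all 6 edges red] = (1/2)^6, and likewise for blue, so P[monochromatic] = 2·(1/2)^6 = 2^{1 − 6} = 1/32.
Summing: E[X] = C(48, 4) · 2^{1 − 6} = 194580 · 1/32 = 48645/8.
Numerically: E[X] ≈ 6080.625000.

E[X] = C(48,4)·2^(1−C(4,2)) = 48645/8 ≈ 6080.625000.


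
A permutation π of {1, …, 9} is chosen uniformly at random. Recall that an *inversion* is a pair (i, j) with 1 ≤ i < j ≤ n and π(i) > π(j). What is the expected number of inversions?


Write X = Σ X_I over the C(9, 2) = 36 pairs i < j, with X_I the indicator of one inversion.
There are 36 indicators.
For each fixed pair i < j, the values π(i) and π(j) are two distinct elements of {1, …, 9} in uniformly random order; by symmetry P[π(i) > π(j)] = 1/2.
By linearity: E[X] = 36 · (1/2) = C(9, 2) · (1/2) = 36/2 = 18 ≈ 18.000000.

E[X] = 18 = 18.000000.


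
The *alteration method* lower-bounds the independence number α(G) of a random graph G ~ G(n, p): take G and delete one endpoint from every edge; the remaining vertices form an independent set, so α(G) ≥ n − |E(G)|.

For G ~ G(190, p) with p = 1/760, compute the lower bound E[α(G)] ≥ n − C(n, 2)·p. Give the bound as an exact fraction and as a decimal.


E[|E(G)|] = C(190, 2)·p = 17955 · (1/760) = 189/8.
E[α(G)] ≥ n − E[|E(G)|] = 190 − 189/8 = 1331/8.
Numerically: ≈ 166.375000.
(This is only a lower bound; the true E[α(G)] may be larger.)

E[α(G)] ≥ 1331/8 ≈ 166.375000.


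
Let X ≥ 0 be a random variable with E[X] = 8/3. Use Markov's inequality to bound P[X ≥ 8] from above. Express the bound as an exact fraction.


μ = E[X] = 8/3, a = 8.
Markov: P[X ≥ 8] ≤ μ/a = (8/3)/8 = 1/3.
Numerically: ≈ 0.3333.
(Since a = 8 > μ = 2.6667, the bound 1/3 is < 1 and informative.)

P[X ≥ 8] ≤ 1/3 ≈ 0.3333.


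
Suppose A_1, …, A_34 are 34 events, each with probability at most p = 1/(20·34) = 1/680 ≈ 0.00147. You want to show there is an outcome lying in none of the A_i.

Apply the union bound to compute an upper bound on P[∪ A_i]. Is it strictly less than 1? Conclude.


Union bound: P[∪_{i=1}^{34} A_i] ≤ Σ_i P[A_i] ≤ 34·p = 34·(1/680) = 1/20.
Numerically: 1/20 ≈ 0.05000.
Is 1/20 < 1? YES.
Since P[∪ A_i] ≤ 1/20 < 1, the complement has P[∩ A_i^c] ≥ 1 − 1/20 = 19/20 > 0, so some outcome avoids every A_i.

34·p = 1/20 ≈ 0.05000; existence CERTIFIED by the union bound.


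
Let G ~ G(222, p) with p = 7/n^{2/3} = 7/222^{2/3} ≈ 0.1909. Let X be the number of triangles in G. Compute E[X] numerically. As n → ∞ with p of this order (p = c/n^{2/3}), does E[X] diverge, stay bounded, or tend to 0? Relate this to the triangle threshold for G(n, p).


Number of potential triangles: C(222, 3) = 1798940.
Each occurs with probability p³ ≈ (0.1909)³ ≈ 6.959662e-03.
By linearity: E[X] = C(222, 3)·p³ ≈ 1798940 · 6.959662e-03 ≈ 12520.0150.
Since α = 2/3 < 1, p = c/n^{2/3} ≫ 1/n is above the triangle threshold p ~ 1/n. Asymptotically E[X] ~ (c³/6)·n^{3(1−α)} = (7³/6)·n^{1} → ∞; triangles are abundant w.h.p.

E[X] ≈ 12520.0150; in regime p = Θ(1/n^{2/3}) E[X] diverges (above the triangle threshold p ~ 1/n).


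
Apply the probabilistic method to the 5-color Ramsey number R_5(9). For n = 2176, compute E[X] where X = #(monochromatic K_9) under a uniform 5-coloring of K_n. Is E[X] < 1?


E[X] = C(2176, 9) · 5^{1 − 36} = 2964644298134342657641600 · 5^{−35} = 2964644298134342657641600/2910383045673370361328125.
As a reduced fraction: E[X] = 118585771925373706305664/116415321826934814453125 ≈ 1.0186.
Is E[X] < 1? NO.
Since E[X] ≥ 1, the first-moment bound is inconclusive at n = 2176; it does NOT by itself certify R_5(9) > 2176.

E[X] = 118585771925373706305664/116415321826934814453125 ≈ 1.0186; E[X] ≥ 1; first-moment method inconclusive here.


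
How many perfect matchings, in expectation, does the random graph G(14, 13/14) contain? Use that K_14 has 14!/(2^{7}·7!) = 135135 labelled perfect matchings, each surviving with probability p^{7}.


K_14 has 14!/(2^{7}·7!) = 135135 labelled perfect matchings.
For each such perfect matching H, let X_H = 1 if all 7 edges of H are present in G. Then P[X_H = 1] = p^{7} = (13/14)^{7} = 62748517/105413504.
Summing the indicators: E[X] = Σ_H E[X_H] = 135135 · p^{7} = 135135 · 62748517/105413504 = 1211360120685/15059072.
Numerically: E[X] ≈ 8.04e+04.

E[X] = 135135 · (13/14)^{7} = 1211360120685/15059072 ≈ 8.04e+04.


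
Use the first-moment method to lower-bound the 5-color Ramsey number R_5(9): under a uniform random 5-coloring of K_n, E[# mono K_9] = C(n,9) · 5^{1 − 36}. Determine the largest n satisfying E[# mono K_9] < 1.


We need C(n, 9) · 5^{1 − 36} < 1, i.e. C(n, 9) < 5^{36 − 1} = 2910383045673370361328125.
Check values of n near the boundary:
  n = 2165: C(2165, 9) = 2832220612024886803272630; 2832220612024886803272630 < 2910383045673370361328125? YES
  n = 2166: C(2166, 9) = 2844037944203015677277940; 2844037944203015677277940 < 2910383045673370361328125? YES
  n = 2167: C(2167, 9) = 2855899084841489792706810; 2855899084841489792706810 < 2910383045673370361328125? YES
  n = 2168: C(2168, 9) = 2867804175977929537095120; 2867804175977929537095120 < 2910383045673370361328125? YES
  n = 2169: C(2169, 9) = 2879753360044504243499683; 2879753360044504243499683 < 2910383045673370361328125? YES
  n = 2170: C(2170, 9) = 2891746779868845075610510; 2891746779868845075610510 < 2910383045673370361328125? YES
  n = 2171: C(2171, 9) = 2903784578674959601827205; 2903784578674959601827205 < 2910383045673370361328125? YES
  n = 2172: C(2172, 9) = 2915866900084148060642020; 2915866900084148060642020 < 2910383045673370361328125? NO
The largest n with C(n, 9) < 2910383045673370361328125 is n = 2171 (where E[X] = 580756915734991920365441/582076609134674072265625 ≈ 0.998). Hence R_5(9) > 2171, i.e. R_5(9) ≥ 2172.

Largest n = 2171; hence R_5(9) > 2171.


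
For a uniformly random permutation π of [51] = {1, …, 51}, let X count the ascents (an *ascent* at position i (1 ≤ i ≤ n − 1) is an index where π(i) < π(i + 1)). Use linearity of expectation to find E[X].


Write X = Σ X_I over i = 1, …, 50, with X_I the indicator of one ascent.
There are 50 indicators.
For each fixed i, the pair (π(i), π(i+1)) is a uniformly random ordered pair of distinct values from {1, …, 51}; by symmetry P[π(i) < π(i+1)] = 1/2.
By linearity: E[X] = 50 · (1/2) = (51 − 1) · (1/2) = 25 ≈ 25.000.

E[X] = 25 = 25.000.


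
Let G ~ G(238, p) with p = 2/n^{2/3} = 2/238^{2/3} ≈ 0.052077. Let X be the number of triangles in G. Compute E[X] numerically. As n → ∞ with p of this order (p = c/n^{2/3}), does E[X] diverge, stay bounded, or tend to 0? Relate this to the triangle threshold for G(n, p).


Number of potential triangles: C(238, 3) = 2218636.
Each occurs with probability p³ ≈ (0.052077)³ ≈ 1.4123296e-04.
By linearity: E[X] = C(238, 3)·p³ ≈ 2218636 · 1.4123296e-04 ≈ 313.34454.
Since α = 2/3 < 1, p = c/n^{2/3} ≫ 1/n is above the triangle threshold p ~ 1/n. Asymptotically E[X] ~ (c³/6)·n^{3(1−α)} = (2³/6)·n^{1} → ∞; triangles are abundant w.h.p.

E[X] ≈ 313.34454; in regime p = Θ(1/n^{2/3}) E[X] diverges (above the triangle threshold p ~ 1/n).


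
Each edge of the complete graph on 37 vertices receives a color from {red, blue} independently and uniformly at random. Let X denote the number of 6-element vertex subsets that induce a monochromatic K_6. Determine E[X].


Let X = Σ_S X_S over the C(37, 6) = 2324784 subsets S of size 6, where X_S = 1 if the K_6 on S is monochromatic.
For a fixed S, the K_6 on S has C(6, 2) = 15 edges. P[all 15 edges red] = (1/2)^15, and likewise for blue, so P[monochromatic] = 2·(1/2)^15 = 2^{1 − 15} = 1/16384.
Summing: E[X] = C(37, 6) · 2^{1 − 15} = 2324784 · 1/16384 = 145299/1024.
Numerically: E[X] ≈ 141.894.

E[X] = C(37,6)·2^(1−C(6,2)) = 145299/1024 ≈ 141.894.


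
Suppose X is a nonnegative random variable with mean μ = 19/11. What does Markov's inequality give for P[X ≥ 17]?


μ = E[X] = 19/11, a = 17.
Markov: P[X ≥ 17] ≤ μ/a = (19/11)/17 = 19/187.
Numerically: ≈ 0.102.
(Since a = 17 > μ = 1.727, the bound 19/187 is < 1 and informative.)

P[X ≥ 17] ≤ 19/187 ≈ 0.102.


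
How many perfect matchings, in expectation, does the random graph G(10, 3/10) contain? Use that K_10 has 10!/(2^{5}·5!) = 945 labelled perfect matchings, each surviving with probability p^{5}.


K_10 has 10!/(2^{5}·5!) = 945 labelled perfect matchings.
For each such perfect matching H, let X_H = 1 if all 5 edges of H are present in G. Then P[X_H = 1] = p^{5} = (3/10)^{5} = 243/100000.
By linearity: E[X] = Σ_H E[X_H] = 945 · p^{5} = 945 · 243/100000 = 45927/20000.
Numerically: E[X] ≈ 2.29635.

E[X] = 945 · (3/10)^{5} = 45927/20000 ≈ 2.29635.


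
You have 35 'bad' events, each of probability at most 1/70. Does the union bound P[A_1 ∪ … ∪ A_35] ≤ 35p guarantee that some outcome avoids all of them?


Union bound: P[∪_{i=1}^{35} A_i] ≤ Σ_i P[A_i] ≤ 35·p = 35·(1/70) = 1/2.
Numerically: 1/2 ≈ 0.50000.
Is 1/2 < 1? YES.
Since P[∪ A_i] ≤ 1/2 < 1, the complement has P[∩ A_i^c] ≥ 1 − 1/2 = 1/2 > 0, so some outcome avoids every A_i.

35·p = 1/2 ≈ 0.50000; existence CERTIFIED by the union bound.


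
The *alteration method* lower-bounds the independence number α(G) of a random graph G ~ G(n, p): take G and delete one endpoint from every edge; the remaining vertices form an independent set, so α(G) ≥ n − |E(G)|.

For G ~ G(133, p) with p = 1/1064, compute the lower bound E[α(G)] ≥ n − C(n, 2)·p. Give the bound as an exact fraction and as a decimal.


E[|E(G)|] = C(133, 2)·p = 8778 · (1/1064) = 33/4.
E[α(G)] ≥ n − E[|E(G)|] = 133 − 33/4 = 499/4.
Numerically: ≈ 124.750000.
(This is only a lower bound; the true E[α(G)] may be larger.)

E[α(G)] ≥ 499/4 ≈ 124.750000.


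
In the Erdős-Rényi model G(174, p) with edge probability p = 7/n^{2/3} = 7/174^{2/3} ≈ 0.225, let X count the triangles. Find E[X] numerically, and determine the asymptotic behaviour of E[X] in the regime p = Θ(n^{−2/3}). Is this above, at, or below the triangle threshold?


Number of potential triangles: C(174, 3) = 862924.
Each occurs with probability p³ ≈ (0.225)³ ≈ 1.13291e-02.
By linearity: E[X] = C(174, 3)·p³ ≈ 862924 · 1.13291e-02 ≈ 9776.157.
Since α = 2/3 < 1, p = c/n^{2/3} ≫ 1/n is above the triangle threshold p ~ 1/n. Asymptotically E[X] ~ (c³/6)·n^{3(1−α)} = (7³/6)·n^{1} → ∞; triangles are abundant w.h.p.

E[X] ≈ 9776.157; in regime p = Θ(1/n^{2/3}) E[X] diverges (above the triangle threshold p ~ 1/n).


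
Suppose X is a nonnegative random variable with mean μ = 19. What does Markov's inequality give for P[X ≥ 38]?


μ = E[X] = 19, a = 38.
Markov: P[X ≥ 38] ≤ μ/a = (19)/38 = 1/2.
Numerically: ≈ 0.5000.
(Since a = 38 > μ = 19.0000, the bound 1/2 is < 1 and informative.)

P[X ≥ 38] ≤ 1/2 ≈ 0.5000.


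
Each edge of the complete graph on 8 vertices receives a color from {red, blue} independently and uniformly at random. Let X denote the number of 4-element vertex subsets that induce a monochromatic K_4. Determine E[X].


Let X = Σ_S X_S over the C(8, 4) = 70 subsets S of size 4, where X_S = 1 if the K_4 on S is monochromatic.
For a fixed S, the K_4 on S has C(4, 2) = 6 edges. P[all 6 edges red] = (1/2)^6, and likewise for blue, so P[monochromatic] = 2·(1/2)^6 = 2^{1 − 6} = 1/32.
By linearity of expectation: E[X] = C(8, 4) · 2^{1 − 6} = 70 · 1/32 = 35/16.
Numerically: E[X] ≈ 2.187500.

E[X] = C(8,4)·2^(1−C(4,2)) = 35/16 ≈ 2.187500.


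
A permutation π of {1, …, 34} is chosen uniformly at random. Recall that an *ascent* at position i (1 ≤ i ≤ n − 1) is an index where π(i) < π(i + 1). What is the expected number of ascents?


Write X = Σ X_I over i = 1, …, 33, with X_I the indicator of one ascent.
There are 33 indicators.
For each fixed i, the pair (π(i), π(i+1)) is a uniformly random ordered pair of distinct values from {1, …, 34}; by symmetry P[π(i) < π(i+1)] = 1/2.
By linearity: E[X] = 33 · (1/2) = (34 − 1) · (1/2) = 33/2 ≈ 16.500.

E[X] = 33/2 = 16.500.


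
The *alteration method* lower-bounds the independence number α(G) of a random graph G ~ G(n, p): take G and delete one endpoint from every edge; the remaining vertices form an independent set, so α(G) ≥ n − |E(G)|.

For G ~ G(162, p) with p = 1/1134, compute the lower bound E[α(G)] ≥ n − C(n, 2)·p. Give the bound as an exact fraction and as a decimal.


E[|E(G)|] = C(162, 2)·p = 13041 · (1/1134) = 23/2.
E[α(G)] ≥ n − E[|E(G)|] = 162 − 23/2 = 301/2.
Numerically: ≈ 150.5000.
(This is only a lower bound; the true E[α(G)] may be larger.)

E[α(G)] ≥ 301/2 ≈ 150.5000.


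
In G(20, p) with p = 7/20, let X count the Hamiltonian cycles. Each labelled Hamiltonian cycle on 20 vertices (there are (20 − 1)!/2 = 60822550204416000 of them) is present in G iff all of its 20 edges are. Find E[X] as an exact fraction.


K_20 has (20 − 1)!/2 = 60822550204416000 labelled Hamiltonian cycles.
For each such Hamiltonian cycle H, let X_H = 1 if all 20 edges of H are present in G. Then P[X_H = 1] = p^{20} = (7/20)^{20} = 79792266297612001/104857600000000000000000000.
Summing the indicators: E[X] = Σ_H E[X_H] = 60822550204416000 · p^{20} = 60822550204416000 · 79792266297612001/104857600000000000000000000 = 1184855742873690605203907421/25600000000000000000.
Numerically: E[X] ≈ 4.63e+07.

E[X] = 60822550204416000 · (7/20)^{20} = 1184855742873690605203907421/25600000000000000000 ≈ 4.63e+07.


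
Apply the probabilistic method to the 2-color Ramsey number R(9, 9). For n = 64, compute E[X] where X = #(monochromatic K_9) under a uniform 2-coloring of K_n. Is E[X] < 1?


E[X] = C(64, 9) · 2^{1 − 36} = 27540584512 · 2^{−35} = 27540584512/34359738368.
As a reduced fraction: E[X] = 430321633/536870912 ≈ 0.8015.
Is E[X] < 1? YES.
Since E[X] < 1, there exists a 2-coloring of K_{64} with no monochromatic K_9; hence R(9, 9) > 64.

E[X] = 430321633/536870912 ≈ 0.8015; E[X] < 1, so R(9, 9) > 64.


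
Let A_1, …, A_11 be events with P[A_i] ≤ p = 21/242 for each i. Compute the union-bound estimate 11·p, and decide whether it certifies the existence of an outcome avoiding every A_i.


Union bound: P[∪_{i=1}^{11} A_i] ≤ Σ_i P[A_i] ≤ 11·p = 11·(21/242) = 21/22.
Numerically: 21/22 ≈ 0.955.
Is 21/22 < 1? YES.
Since P[∪ A_i] ≤ 21/22 < 1, the complement has P[∩ A_i^c] ≥ 1 − 21/22 = 1/22 > 0, so some outcome avoids every A_i.

11·p = 21/22 ≈ 0.955; existence CERTIFIED by the union bound.


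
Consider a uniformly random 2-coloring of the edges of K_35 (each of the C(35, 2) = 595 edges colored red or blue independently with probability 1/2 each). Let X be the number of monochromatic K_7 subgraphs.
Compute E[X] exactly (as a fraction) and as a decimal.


Let X = Σ_S X_S over the C(35, 7) = 6724520 subsets S of size 7, where X_S = 1 if the K_7 on S is monochromatic.
For a fixed S, the K_7 on S has C(7, 2) = 21 edges. P[all 21 edges red] = (1/2)^21, and likewise for blue, so P[monochromatic] = 2·(1/2)^21 = 2^{1 − 21} = 1/1048576.
By linearity of expectation: E[X] = C(35, 7) · 2^{1 − 21} = 6724520 · 1/1048576 = 840565/131072.
Numerically: E[X] ≈ 6.413002.

E[X] = C(35,7)·2^(1−C(7,2)) = 840565/131072 ≈ 6.413002.


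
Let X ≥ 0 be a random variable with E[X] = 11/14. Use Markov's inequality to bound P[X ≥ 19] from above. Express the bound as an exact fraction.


μ = E[X] = 11/14, a = 19.
Markov: P[X ≥ 19] ≤ μ/a = (11/14)/19 = 11/266.
Numerically: ≈ 0.0414.
(Since a = 19 > μ = 0.7857, the bound 11/266 is < 1 and informative.)

P[X ≥ 19] ≤ 11/266 ≈ 0.0414.


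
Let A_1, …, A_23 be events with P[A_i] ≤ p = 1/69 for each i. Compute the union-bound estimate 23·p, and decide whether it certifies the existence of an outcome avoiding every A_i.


Union bound: P[∪_{i=1}^{23} A_i] ≤ Σ_i P[A_i] ≤ 23·p = 23·(1/69) = 1/3.
Numerically: 1/3 ≈ 0.333.
Is 1/3 < 1? YES.
Since P[∪ A_i] ≤ 1/3 < 1, the complement has P[∩ A_i^c] ≥ 1 − 1/3 = 2/3 > 0, so some outcome avoids every A_i.

23·p = 1/3 ≈ 0.333; existence CERTIFIED by the union bound.


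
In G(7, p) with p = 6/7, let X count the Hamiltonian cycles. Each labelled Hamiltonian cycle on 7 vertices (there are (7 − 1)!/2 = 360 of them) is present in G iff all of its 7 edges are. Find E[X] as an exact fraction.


K_7 has (7 − 1)!/2 = 360 labelled Hamiltonian cycles.
For each such Hamiltonian cycle H, let X_H = 1 if all 7 edges of H are present in G. Then P[X_H = 1] = p^{7} = (6/7)^{7} = 279936/823543.
Summing the indicators: E[X] = Σ_H E[X_H] = 360 · p^{7} = 360 · 279936/823543 = 100776960/823543.
Numerically: E[X] ≈ 122.37.

E[X] = 360 · (6/7)^{7} = 100776960/823543 ≈ 122.37.


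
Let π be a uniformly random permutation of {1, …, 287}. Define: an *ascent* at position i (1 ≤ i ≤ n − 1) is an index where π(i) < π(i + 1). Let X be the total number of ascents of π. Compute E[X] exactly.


Write X = Σ X_I over i = 1, …, 286, with X_I the indicator of one ascent.
There are 286 indicators.
For each fixed i, the pair (π(i), π(i+1)) is a uniformly random ordered pair of distinct values from {1, …, 287}; by symmetry P[π(i) < π(i+1)] = 1/2.
By linearity: E[X] = 286 · (1/2) = (287 − 1) · (1/2) = 143 ≈ 143.000000.

E[X] = 143 = 143.000000.


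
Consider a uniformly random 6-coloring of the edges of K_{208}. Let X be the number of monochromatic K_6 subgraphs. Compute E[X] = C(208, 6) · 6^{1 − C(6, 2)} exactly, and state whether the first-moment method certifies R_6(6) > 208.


E[X] = C(208, 6) · 6^{1 − 15} = 104579959848 · 6^{−14} = 104579959848/78364164096.
As a reduced fraction: E[X] = 4357498327/3265173504 ≈ 1.3345.
Is E[X] < 1? NO.
Since E[X] ≥ 1, the first-moment bound is inconclusive at n = 208; it does NOT by itself certify R_6(6) > 208.

E[X] = 4357498327/3265173504 ≈ 1.3345; E[X] ≥ 1; first-moment method inconclusive here.


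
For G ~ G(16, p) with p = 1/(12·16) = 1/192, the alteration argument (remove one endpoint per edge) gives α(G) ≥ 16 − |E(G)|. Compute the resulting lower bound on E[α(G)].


E[|E(G)|] = C(16, 2)·p = 120 · (1/192) = 5/8.
E[α(G)] ≥ n − E[|E(G)|] = 16 − 5/8 = 123/8.
Numerically: ≈ 15.375.
(This is only a lower bound; the true E[α(G)] may be larger.)

E[α(G)] ≥ 123/8 ≈ 15.375.


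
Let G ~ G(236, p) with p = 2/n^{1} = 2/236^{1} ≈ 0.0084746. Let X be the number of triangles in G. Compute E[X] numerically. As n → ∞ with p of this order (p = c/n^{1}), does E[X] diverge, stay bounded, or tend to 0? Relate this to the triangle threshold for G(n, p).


Number of potential triangles: C(236, 3) = 2162940.
Each occurs with probability p³ ≈ (0.0084746)³ ≈ 6.0863087e-07.
By linearity: E[X] = C(236, 3)·p³ ≈ 2162940 · 6.0863087e-07 ≈ 1.31643.
Here α = 1, so p = 2/n is exactly at the triangle threshold p ~ 1/n. Asymptotically E[X] → c³/6 = 2³/6 = 4/3 ≈ 1.33333, a bounded constant. In this regime the triangle count is asymptotically Poisson(c³/6).

E[X] ≈ 1.31643; in regime p = Θ(1/n^{1}) E[X] stays bounded (at the triangle threshold p ~ 1/n).


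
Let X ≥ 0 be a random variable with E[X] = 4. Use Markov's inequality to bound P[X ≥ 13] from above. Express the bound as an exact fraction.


μ = E[X] = 4, a = 13.
Markov: P[X ≥ 13] ≤ μ/a = (4)/13 = 4/13.
Numerically: ≈ 0.3077.
(Since a = 13 > μ = 4.0000, the bound 4/13 is < 1 and informative.)

P[X ≥ 13] ≤ 4/13 ≈ 0.3077.


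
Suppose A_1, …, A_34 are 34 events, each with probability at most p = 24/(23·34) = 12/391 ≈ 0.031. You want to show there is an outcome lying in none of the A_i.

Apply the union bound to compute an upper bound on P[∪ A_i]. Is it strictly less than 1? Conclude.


Union bound: P[∪_{i=1}^{34} A_i] ≤ Σ_i P[A_i] ≤ 34·p = 34·(12/391) = 24/23.
Numerically: 24/23 ≈ 1.043.
Is 24/23 < 1? NO.
Since the bound 24/23 is ≥ 1, the union bound is uninformative here; it does NOT by itself certify existence.

34·p = 24/23 ≈ 1.043; existence NOT certified by the union bound.
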